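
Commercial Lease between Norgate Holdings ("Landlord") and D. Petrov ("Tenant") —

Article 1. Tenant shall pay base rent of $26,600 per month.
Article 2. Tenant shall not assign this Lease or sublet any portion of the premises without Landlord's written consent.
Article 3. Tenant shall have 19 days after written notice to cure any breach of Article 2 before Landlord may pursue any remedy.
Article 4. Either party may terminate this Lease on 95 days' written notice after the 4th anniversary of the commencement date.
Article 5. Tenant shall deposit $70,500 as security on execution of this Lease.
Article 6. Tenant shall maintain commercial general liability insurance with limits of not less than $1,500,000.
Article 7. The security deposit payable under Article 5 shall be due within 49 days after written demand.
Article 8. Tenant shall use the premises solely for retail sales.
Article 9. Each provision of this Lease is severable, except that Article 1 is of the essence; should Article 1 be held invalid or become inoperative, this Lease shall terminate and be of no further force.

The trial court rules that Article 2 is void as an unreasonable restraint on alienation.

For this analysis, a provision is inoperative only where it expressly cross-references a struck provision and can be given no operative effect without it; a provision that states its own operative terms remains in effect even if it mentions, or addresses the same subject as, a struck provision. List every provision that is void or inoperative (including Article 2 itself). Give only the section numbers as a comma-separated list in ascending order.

2, 3

Article 2 is struck. Article 3 merely fixes the cure period for breach of Article 2; with Article 2 gone it has nothing to operate on and falls away. Article 9 makes Article 1 an essential term, but Article 1 is unaffected, so the severability proviso in Article 9 preserves the remaining provisions. Article 1, Article 4, Article 5, Article 6, Article 7, Article 8, and Article 9 remain in effect.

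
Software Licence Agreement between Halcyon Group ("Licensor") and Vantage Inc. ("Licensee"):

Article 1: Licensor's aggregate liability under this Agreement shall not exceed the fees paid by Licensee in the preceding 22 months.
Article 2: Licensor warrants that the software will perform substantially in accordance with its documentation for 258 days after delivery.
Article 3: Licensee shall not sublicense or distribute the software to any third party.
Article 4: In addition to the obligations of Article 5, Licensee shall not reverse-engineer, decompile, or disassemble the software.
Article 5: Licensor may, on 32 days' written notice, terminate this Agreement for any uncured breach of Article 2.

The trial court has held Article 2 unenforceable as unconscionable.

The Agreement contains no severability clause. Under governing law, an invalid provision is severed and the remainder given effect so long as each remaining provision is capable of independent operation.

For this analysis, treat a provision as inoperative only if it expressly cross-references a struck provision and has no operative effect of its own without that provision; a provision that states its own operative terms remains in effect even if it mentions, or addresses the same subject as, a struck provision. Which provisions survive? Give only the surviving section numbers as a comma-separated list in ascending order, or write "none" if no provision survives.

1, 3, 4

Article 2 is struck. Article 5 merely fixes the termination right for breach of Article 2; with Article 2 gone it has nothing to operate on and falls away. Although Article 4 refers to Article 5, its operative terms do not depend on Article 5, so it remains in effect. Under the stated default rule, only provisions that cannot operate independently fall away; the rest are enforced. The provisions still in force are Article 1, Article 3, and Article 4.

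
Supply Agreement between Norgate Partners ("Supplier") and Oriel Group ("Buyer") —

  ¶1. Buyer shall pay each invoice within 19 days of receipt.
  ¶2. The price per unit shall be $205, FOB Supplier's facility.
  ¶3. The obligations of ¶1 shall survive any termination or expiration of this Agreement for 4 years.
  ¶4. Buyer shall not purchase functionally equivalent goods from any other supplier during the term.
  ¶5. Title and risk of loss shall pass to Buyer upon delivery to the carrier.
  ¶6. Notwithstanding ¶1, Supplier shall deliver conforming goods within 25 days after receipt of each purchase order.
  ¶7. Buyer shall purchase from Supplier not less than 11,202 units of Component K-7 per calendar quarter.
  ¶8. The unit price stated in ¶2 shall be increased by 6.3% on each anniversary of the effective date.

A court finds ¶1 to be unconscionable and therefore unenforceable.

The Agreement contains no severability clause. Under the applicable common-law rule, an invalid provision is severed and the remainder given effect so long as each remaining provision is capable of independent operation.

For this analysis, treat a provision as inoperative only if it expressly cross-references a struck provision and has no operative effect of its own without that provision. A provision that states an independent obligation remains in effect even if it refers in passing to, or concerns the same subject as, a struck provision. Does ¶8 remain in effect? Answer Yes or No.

¶1 is struck. ¶3 has no operative effect of its own apart from ¶1 and is therefore inoperative. ¶6 mentions ¶1 but its own obligation stands independently of ¶1, so ¶6 is not affected. Under the stated default rule, only provisions that cannot operate independently fall away; the rest are enforced. ¶2, ¶4, ¶5, ¶6, ¶7, and ¶8 remain in effect. ¶8 is among the surviving provisions, so the answer is yes.

Yes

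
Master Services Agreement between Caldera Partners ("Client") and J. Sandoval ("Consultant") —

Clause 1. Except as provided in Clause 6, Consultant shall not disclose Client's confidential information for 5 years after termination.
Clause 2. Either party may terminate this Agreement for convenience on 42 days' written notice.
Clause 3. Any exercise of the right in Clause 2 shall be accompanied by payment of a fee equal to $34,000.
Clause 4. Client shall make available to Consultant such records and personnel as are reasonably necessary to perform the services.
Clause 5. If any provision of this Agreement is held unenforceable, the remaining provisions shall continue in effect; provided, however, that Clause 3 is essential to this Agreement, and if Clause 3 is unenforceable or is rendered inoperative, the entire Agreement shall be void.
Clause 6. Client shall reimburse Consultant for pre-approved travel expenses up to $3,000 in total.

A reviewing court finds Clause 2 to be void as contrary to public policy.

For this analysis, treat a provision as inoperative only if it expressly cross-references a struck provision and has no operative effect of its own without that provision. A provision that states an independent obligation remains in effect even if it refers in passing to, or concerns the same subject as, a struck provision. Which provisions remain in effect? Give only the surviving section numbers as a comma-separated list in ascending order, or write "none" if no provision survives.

Clause 2 is struck. The only function of Clause 3 is the exercise fee for Clause 2, so it cannot stand once Clause 2 is removed. Clause 5 makes Clause 3 an essential term, and Clause 3 has been rendered inoperative by the cascade; under Clause 5, the entire Agreement is therefore void. No provision of the Agreement survives.

none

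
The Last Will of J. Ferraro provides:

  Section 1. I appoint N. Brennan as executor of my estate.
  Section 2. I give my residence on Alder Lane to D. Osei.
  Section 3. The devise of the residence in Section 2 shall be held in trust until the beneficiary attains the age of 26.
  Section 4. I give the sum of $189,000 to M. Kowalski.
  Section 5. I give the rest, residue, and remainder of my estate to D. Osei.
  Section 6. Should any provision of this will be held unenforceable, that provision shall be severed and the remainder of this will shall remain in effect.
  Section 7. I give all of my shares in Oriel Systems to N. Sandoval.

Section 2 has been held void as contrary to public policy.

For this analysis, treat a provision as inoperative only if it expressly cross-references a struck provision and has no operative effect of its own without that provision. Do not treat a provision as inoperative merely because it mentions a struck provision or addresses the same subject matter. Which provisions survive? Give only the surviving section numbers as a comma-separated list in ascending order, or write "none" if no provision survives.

Section 2 is struck. The only function of Section 3 is the trust for Section 2, so it cannot stand once Section 2 is removed. Under the severability clause in Section 6, the remaining provisions continue in force. The provisions still in force are Section 1, Section 4, Section 5, Section 6, and Section 7.

1, 4, 5, 6, 7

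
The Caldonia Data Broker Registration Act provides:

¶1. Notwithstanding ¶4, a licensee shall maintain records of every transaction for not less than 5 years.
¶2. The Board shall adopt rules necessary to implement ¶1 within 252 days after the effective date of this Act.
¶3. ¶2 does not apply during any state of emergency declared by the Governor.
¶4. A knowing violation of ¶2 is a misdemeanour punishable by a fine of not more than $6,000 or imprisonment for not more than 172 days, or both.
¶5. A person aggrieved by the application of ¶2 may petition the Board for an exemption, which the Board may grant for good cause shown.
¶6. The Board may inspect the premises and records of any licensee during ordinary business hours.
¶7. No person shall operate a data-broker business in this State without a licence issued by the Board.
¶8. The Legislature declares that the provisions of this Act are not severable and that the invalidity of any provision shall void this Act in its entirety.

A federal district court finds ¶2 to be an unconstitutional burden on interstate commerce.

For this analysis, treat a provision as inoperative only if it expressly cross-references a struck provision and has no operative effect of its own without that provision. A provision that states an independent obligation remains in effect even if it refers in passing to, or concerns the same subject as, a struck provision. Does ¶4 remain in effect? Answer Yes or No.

¶2 is struck. ¶3 has no operative effect of its own apart from ¶2 and is therefore inoperative. ¶4 operates only by reference to ¶2, so it falls with ¶2. ¶5 has no operative effect of its own apart from ¶2 and is therefore inoperative. ¶8 provides that the Act is not severable, so the invalidity of any one provision voids the entire Act. No provision of the Act survives. ¶4 is among the inoperative provisions, so the answer is no.

No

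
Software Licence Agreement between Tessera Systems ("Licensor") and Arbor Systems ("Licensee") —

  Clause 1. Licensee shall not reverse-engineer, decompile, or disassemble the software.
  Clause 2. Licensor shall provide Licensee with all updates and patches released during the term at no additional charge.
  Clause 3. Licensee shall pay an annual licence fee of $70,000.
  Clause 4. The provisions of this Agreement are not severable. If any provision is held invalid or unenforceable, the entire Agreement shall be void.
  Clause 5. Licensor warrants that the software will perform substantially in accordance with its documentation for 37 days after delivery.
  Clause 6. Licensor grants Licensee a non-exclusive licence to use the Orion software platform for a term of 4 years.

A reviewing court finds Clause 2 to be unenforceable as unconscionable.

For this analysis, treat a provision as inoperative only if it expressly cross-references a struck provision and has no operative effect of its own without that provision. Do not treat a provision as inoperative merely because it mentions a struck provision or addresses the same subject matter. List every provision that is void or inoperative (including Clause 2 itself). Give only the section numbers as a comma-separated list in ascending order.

Clause 2 is struck. Nothing else in the Agreement is defined by reference to Clause 2. Clause 4 provides that the Agreement is not severable, so the invalidity of any one provision voids the entire Agreement. No provision of the Agreement survives.

1, 2, 3, 4, 5, 6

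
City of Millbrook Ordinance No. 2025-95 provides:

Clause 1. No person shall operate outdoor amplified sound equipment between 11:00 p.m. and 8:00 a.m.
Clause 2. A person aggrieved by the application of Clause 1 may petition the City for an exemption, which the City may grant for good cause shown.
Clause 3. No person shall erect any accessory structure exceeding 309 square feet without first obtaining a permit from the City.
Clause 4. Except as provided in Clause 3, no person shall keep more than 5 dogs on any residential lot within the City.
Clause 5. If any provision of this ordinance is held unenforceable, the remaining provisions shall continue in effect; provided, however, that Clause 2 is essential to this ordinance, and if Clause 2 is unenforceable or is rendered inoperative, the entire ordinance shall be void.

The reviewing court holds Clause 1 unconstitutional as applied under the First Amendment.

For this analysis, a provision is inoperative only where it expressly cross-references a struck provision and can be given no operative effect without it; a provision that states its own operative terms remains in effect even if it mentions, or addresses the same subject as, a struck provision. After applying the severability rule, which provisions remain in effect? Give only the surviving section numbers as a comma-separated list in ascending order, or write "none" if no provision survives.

none

Clause 1 is struck. Clause 2 merely fixes the exemption procedure for Clause 1; with Clause 1 gone it has nothing to operate on and falls away. Clause 5 makes Clause 2 an essential term, and Clause 2 has been rendered inoperative by the cascade; under Clause 5, the entire ordinance is therefore void. No provision of the ordinance survives.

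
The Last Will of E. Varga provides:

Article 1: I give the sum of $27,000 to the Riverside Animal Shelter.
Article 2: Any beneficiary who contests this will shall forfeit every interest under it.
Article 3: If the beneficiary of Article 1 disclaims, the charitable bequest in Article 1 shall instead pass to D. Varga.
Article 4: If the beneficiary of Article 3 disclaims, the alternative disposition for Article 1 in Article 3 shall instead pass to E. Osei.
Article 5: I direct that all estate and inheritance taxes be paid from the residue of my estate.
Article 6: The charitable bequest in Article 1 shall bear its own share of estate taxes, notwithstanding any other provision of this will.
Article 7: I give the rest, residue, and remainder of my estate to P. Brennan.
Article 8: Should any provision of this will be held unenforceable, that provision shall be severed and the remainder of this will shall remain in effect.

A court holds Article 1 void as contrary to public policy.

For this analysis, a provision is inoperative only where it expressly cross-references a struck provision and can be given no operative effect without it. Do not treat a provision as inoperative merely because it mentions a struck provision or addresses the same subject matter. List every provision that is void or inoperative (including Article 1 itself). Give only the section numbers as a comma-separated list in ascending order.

Article 1 is struck. Article 3 has no operative effect of its own apart from Article 1 and is therefore inoperative. Article 6 merely fixes the tax charge on Article 1; with Article 1 gone it has nothing to operate on and falls away. Article 4 has no operative effect of its own apart from Article 3 and is therefore inoperative. Article 8 is a severability clause and preserves every provision that can still be given independent effect. Article 2, Article 5, Article 7, and Article 8 remain in effect.

1, 3, 4, 6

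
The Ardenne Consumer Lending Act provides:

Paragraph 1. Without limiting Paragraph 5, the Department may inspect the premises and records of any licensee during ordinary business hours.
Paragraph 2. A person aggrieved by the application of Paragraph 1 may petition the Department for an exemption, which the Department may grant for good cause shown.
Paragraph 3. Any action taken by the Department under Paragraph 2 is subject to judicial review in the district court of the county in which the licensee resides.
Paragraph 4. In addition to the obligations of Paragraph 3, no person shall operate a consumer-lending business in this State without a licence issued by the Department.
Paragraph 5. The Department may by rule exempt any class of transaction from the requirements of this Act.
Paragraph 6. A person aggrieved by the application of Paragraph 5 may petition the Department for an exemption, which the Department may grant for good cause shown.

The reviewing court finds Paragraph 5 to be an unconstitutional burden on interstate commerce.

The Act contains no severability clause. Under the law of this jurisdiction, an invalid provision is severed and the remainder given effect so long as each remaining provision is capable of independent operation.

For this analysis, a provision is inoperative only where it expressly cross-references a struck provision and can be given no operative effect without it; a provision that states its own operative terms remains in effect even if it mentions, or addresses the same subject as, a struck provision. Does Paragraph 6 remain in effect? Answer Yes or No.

Paragraph 5 is struck. The only function of Paragraph 6 is the exemption procedure for Paragraph 5, so it cannot stand once Paragraph 5 is removed. Although Paragraph 1 refers to Paragraph 5, its operative terms do not depend on Paragraph 5, so it remains in effect. Under the stated default rule, only provisions that cannot operate independently fall away; the rest are enforced. The provisions still in force are Paragraph 1, Paragraph 2, Paragraph 3, and Paragraph 4. Paragraph 6 is among the inoperative provisions, so the answer is no.

No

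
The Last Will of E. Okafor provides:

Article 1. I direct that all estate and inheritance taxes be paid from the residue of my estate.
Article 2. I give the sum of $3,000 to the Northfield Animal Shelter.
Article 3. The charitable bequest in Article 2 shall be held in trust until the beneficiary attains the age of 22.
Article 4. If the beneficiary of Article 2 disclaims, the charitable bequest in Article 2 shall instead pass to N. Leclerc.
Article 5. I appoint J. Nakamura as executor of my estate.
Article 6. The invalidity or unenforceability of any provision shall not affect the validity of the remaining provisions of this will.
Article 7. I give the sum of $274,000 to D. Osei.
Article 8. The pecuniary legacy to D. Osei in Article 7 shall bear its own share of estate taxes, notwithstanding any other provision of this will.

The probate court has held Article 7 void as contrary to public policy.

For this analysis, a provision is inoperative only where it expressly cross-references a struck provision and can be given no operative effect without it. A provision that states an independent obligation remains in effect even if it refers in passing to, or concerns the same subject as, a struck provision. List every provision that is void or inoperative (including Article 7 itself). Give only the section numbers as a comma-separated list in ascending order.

7, 8

Article 7 is struck. Article 8 operates only by reference to Article 7, so it falls with Article 7. Article 6 is a severability clause and preserves every provision that can still be given independent effect. That leaves Article 1, Article 2, Article 3, Article 4, Article 5, and Article 6 in effect.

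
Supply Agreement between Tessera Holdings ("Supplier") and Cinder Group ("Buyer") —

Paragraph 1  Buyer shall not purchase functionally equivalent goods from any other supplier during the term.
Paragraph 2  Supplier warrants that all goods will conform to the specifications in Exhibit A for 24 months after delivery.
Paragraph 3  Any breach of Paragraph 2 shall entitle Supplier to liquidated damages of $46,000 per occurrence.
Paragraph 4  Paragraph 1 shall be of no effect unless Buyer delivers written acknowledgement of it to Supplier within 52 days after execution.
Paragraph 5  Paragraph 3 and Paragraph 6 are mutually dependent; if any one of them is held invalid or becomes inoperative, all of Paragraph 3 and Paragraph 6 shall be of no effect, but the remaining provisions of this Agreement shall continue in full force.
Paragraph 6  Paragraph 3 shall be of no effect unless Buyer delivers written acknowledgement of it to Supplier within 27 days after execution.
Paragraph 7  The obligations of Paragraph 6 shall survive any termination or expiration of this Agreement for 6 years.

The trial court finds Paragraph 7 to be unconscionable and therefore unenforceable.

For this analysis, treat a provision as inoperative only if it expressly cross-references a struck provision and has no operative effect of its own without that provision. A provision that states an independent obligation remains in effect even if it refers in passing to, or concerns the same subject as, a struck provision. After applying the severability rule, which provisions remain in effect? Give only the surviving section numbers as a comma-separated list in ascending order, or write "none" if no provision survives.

Paragraph 7 is struck. No other provision's operative terms depend on Paragraph 7. Paragraph 5 ties Paragraph 3 and Paragraph 6 together, but none of those is affected here; the remaining provisions continue in force under Paragraph 5. That leaves Paragraph 1, Paragraph 2, Paragraph 3, Paragraph 4, Paragraph 5, and Paragraph 6 in effect.

1, 2, 3, 4, 5, 6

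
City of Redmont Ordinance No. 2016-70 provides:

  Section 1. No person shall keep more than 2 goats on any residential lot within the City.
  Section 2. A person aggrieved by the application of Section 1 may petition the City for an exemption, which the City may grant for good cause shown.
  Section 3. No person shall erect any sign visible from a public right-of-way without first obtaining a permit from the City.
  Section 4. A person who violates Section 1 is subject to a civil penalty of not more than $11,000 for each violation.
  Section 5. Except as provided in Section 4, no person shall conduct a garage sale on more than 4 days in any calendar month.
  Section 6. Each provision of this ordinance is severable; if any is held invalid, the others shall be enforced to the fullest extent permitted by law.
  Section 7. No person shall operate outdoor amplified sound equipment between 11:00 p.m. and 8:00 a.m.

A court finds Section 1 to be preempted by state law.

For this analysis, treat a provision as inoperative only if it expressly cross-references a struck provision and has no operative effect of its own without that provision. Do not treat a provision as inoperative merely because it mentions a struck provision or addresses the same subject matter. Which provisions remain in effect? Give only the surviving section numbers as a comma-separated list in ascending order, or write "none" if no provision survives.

3, 5, 6, 7

Section 1 is struck. Section 2 has no operative effect of its own apart from Section 1 and is therefore inoperative. Section 4 has no operative effect of its own apart from Section 1 and is therefore inoperative. Although Section 5 refers to Section 4, its operative terms do not depend on Section 4, so it remains in effect. Section 6 is a severability clause and preserves every provision that can still be given independent effect. The provisions still in force are Section 3, Section 5, Section 6, and Section 7.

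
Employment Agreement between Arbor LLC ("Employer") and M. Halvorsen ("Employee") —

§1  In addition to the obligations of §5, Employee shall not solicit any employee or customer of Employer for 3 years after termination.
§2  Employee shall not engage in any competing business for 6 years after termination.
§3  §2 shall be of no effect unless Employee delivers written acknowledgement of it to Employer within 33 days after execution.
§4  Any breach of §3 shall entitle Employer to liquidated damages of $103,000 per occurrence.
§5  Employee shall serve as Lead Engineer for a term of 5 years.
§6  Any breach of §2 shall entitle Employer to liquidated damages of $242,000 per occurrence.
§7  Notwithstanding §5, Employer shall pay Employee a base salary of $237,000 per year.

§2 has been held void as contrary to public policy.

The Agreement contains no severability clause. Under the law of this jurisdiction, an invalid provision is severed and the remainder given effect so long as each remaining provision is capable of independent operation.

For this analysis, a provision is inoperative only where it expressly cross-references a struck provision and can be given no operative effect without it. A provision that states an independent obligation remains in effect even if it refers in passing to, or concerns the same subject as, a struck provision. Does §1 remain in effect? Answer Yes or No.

Yes

§2 is struck. §3 merely fixes the acknowledgement condition for §2; with §2 gone it has nothing to operate on and falls away. §6 operates only by reference to §2, so it falls with §2. §4 operates only by reference to §3, so it falls with §3. With no severability clause, the stated default rule severs what cannot stand and enforces each remaining provision that can operate on its own. That leaves §1, §5, and §7 in effect. §1 is among the surviving provisions, so the answer is yes.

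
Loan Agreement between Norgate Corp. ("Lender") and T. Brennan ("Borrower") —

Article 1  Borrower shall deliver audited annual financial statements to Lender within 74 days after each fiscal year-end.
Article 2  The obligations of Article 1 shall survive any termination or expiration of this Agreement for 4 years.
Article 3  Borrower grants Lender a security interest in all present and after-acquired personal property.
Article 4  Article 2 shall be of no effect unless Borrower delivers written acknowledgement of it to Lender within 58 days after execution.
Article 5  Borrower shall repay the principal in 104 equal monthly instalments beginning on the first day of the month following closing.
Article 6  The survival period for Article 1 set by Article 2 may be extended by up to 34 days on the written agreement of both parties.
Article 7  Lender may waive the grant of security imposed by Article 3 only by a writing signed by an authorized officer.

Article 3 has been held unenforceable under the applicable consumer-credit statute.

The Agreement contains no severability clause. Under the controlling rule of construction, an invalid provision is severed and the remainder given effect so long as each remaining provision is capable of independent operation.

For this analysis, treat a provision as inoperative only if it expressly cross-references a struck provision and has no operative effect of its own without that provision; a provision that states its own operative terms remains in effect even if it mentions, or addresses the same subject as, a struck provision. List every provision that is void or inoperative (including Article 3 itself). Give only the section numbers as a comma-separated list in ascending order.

Article 3 is struck. Article 7 merely fixes the waiver condition for Article 3; with Article 3 gone it has nothing to operate on and falls away. With no severability clause, the stated default rule severs what cannot stand and enforces each remaining provision that can operate on its own. Article 1, Article 2, Article 4, Article 5, and Article 6 remain in effect.

3, 7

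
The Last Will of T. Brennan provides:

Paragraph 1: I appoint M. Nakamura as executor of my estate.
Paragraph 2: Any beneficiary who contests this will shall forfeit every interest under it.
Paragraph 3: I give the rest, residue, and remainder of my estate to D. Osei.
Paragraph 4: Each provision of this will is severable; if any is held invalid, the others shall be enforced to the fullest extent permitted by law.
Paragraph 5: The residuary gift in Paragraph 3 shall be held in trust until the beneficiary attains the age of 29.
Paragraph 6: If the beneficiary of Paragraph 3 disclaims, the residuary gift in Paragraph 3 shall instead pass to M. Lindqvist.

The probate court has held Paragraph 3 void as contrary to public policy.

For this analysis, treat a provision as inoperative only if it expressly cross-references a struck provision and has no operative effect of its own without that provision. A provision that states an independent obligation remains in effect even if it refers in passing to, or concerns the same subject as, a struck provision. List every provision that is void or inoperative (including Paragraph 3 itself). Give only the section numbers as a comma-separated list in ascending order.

Paragraph 3 is struck. Paragraph 5 operates only by reference to Paragraph 3, so it falls with Paragraph 3. Paragraph 6 operates only by reference to Paragraph 3, so it falls with Paragraph 3. Under the severability clause in Paragraph 4, the remaining provisions continue in force. Paragraph 1, Paragraph 2, and Paragraph 4 remain in effect.

3, 5, 6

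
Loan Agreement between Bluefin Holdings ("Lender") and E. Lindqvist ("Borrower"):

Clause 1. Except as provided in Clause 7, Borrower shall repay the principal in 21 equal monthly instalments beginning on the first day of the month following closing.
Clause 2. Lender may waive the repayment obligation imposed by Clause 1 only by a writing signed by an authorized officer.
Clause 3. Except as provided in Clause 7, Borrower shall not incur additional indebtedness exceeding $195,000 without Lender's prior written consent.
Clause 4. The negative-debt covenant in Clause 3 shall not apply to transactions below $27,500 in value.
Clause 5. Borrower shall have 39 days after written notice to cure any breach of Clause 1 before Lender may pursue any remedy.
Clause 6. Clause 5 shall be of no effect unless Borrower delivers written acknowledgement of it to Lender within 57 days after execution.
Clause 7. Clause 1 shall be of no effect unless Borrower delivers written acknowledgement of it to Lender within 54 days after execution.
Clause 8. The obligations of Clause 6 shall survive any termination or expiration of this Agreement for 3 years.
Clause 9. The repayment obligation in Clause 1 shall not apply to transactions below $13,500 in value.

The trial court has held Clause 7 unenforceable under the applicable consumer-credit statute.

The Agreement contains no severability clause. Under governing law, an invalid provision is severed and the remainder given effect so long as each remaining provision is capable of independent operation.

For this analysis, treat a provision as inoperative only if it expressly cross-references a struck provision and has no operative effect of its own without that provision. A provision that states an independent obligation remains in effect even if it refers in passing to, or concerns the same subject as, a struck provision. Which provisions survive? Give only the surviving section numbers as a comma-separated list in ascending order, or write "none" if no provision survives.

1, 2, 3, 4, 5, 6, 8, 9

Clause 7 is struck. Clause 1 mentions Clause 7 but its own obligation stands independently of Clause 7, so Clause 1 is not affected. Clause 3 mentions Clause 7 but its own obligation stands independently of Clause 7, so Clause 3 is not affected. No other provision's operative terms depend on Clause 7. Under the stated default rule, only provisions that cannot operate independently fall away; the rest are enforced. Clause 1, Clause 2, Clause 3, Clause 4, Clause 5, Clause 6, Clause 8, and Clause 9 remain in effect.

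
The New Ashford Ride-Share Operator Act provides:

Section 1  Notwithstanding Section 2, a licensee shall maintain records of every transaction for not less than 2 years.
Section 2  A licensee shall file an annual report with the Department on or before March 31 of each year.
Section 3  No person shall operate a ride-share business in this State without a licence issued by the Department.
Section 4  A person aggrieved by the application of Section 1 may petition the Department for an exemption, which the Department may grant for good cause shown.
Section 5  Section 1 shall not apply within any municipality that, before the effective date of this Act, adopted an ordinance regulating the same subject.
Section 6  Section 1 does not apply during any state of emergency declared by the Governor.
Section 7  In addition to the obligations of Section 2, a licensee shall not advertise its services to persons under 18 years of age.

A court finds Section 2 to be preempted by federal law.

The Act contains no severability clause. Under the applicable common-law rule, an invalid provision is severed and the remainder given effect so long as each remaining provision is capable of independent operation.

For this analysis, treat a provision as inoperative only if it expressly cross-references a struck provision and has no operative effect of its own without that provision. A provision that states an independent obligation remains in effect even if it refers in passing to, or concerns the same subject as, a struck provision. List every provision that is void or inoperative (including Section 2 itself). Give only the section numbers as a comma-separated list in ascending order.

Section 2 is struck. Section 7 mentions Section 2 but its own obligation stands independently of Section 2, so Section 7 is not affected. Section 1 mentions Section 2 but its own obligation stands independently of Section 2, so Section 1 is not affected. Nothing else in the Act is defined by reference to Section 2. With no severability clause, the stated default rule severs what cannot stand and enforces each remaining provision that can operate on its own. The provisions still in force are Section 1, Section 3, Section 4, Section 5, Section 6, and Section 7.

2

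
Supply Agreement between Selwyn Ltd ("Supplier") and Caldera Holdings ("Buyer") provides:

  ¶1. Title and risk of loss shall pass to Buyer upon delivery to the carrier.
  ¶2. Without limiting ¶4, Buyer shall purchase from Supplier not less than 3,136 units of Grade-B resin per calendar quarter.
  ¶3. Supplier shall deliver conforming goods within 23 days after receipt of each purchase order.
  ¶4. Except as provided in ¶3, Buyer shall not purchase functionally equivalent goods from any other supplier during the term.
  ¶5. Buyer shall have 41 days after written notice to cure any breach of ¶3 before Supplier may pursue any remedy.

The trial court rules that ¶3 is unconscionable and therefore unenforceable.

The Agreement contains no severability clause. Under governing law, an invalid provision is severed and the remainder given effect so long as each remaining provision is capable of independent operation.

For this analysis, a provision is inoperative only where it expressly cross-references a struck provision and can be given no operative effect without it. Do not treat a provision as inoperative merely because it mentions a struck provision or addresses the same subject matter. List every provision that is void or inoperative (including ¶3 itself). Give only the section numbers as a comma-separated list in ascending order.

¶3 is struck. The only function of ¶5 is the cure period for breach of ¶3, so it cannot stand once ¶3 is removed. Although ¶4 refers to ¶3, its operative terms do not depend on ¶3, so it remains in effect. Under the stated default rule, only provisions that cannot operate independently fall away; the rest are enforced. The provisions still in force are ¶1, ¶2, and ¶4.

3, 5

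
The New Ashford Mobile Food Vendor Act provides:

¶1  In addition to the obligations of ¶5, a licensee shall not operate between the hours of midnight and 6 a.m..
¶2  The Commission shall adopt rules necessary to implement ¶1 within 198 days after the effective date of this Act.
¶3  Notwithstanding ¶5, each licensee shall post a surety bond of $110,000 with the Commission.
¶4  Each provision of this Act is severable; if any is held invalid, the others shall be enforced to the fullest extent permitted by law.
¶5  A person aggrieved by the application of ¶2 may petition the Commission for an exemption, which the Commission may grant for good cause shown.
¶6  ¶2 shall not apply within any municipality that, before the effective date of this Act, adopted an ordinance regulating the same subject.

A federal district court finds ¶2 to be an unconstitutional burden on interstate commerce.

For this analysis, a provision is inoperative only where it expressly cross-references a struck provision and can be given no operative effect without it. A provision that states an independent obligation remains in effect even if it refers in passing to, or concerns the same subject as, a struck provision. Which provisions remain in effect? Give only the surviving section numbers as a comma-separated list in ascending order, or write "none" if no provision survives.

¶2 is struck. ¶5 merely fixes the exemption procedure for ¶2; with ¶2 gone it has nothing to operate on and falls away. ¶6 has no operative effect of its own apart from ¶2 and is therefore inoperative. ¶3 mentions ¶5 but its own obligation stands independently of ¶5, so ¶3 is not affected. ¶1 mentions ¶5 but its own obligation stands independently of ¶5, so ¶1 is not affected. ¶4 is a severability clause and preserves every provision that can still be given independent effect. The provisions still in force are ¶1, ¶3, and ¶4.

1, 3, 4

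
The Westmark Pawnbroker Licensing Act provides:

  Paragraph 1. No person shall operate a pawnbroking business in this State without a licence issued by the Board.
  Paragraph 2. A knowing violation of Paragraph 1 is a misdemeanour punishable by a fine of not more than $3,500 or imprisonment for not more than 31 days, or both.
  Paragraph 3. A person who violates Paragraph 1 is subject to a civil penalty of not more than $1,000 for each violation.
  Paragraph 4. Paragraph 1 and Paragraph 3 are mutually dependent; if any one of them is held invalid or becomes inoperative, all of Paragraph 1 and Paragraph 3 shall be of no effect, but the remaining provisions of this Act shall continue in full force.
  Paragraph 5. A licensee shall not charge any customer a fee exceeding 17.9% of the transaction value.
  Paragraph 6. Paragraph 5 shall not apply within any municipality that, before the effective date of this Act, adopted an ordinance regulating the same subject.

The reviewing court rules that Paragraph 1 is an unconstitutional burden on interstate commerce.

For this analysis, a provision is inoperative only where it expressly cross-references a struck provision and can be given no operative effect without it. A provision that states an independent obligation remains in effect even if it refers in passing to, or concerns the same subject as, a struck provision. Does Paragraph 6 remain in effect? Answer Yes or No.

Paragraph 1 is struck. The only function of Paragraph 2 is the criminal penalty for violating Paragraph 1, so it cannot stand once Paragraph 1 is removed. The only function of Paragraph 3 is the civil penalty for violating Paragraph 1, so it cannot stand once Paragraph 1 is removed. Paragraph 4 declares Paragraph 1 and Paragraph 3 mutually dependent; since one of them has fallen, all of them are of no effect. The remainder continues in force under Paragraph 4. The provisions still in force are Paragraph 4, Paragraph 5, and Paragraph 6. Paragraph 6 is among the surviving provisions, so the answer is yes.

Yes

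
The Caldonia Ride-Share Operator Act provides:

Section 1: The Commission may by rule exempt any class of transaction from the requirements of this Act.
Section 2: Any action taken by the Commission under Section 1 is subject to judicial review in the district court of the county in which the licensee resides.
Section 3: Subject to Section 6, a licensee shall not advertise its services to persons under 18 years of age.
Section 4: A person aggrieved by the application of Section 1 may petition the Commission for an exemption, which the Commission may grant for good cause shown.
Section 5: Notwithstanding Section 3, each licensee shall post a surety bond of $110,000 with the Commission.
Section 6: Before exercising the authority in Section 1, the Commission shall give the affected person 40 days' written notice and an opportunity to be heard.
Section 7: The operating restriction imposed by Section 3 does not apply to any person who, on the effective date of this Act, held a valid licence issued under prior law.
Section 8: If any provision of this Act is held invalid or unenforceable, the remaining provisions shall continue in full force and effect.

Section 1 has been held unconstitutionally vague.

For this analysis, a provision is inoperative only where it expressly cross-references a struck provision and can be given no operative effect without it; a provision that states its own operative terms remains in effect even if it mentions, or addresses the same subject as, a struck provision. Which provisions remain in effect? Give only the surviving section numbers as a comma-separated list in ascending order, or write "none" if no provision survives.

3, 5, 7, 8

Section 1 is struck. Section 2 operates only by reference to Section 1, so it falls with Section 1. Section 4 merely fixes the exemption procedure for Section 1; with Section 1 gone it has nothing to operate on and falls away. Section 6 has no operative effect of its own apart from Section 1 and is therefore inoperative. Section 3 mentions Section 6 but its own obligation stands independently of Section 6, so Section 3 is not affected. Section 8 is a severability clause and preserves every provision that can still be given independent effect. That leaves Section 3, Section 5, Section 7, and Section 8 in effect.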